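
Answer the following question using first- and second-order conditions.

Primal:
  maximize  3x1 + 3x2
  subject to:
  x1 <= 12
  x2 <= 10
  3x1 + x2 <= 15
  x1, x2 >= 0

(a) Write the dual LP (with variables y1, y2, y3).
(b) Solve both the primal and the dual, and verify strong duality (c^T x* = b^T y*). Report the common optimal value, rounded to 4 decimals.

The standard primal-dual pair for 'max c^T x s.t. A x <= b, x >= 0' is:
  Dual:  min b^T y  s.t.  A^T y >= c,  y >= 0.

So the dual LP is:
  minimize  12y1 + 10y2 + 15y3
  subject to:
    y1 + 3y3 >= 3
    y2 + y3 >= 3
    y1, y2, y3 >= 0

Solving the primal: x* = (1.6667, 10).
  primal value c^T x* = 35.
Solving the dual: y* = (0, 2, 1).
  dual value b^T y* = 35.
Strong duality: c^T x* = b^T y*. Confirmed.

35


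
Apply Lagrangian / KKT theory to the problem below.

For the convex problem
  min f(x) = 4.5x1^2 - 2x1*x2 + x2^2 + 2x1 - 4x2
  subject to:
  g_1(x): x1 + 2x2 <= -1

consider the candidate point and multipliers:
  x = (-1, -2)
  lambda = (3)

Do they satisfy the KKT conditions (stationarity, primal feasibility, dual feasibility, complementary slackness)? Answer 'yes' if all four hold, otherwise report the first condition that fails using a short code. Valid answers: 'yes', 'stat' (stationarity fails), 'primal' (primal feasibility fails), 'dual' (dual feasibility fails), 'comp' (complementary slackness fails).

Gradient of f: grad f(x) = Q x + c = (-3, -6)
Constraint values g_i(x) = a_i^T x - b_i:
  g_1((-1, -2)) = -4
Stationarity residual: grad f(x) + sum_i lambda_i a_i = (0, 0)
  -> stationarity OK
Primal feasibility (all g_i <= 0): OK
Dual feasibility (all lambda_i >= 0): OK
Complementary slackness (lambda_i * g_i(x) = 0 for all i): FAILS

Verdict: the first failing condition is complementary_slackness -> comp.

comp


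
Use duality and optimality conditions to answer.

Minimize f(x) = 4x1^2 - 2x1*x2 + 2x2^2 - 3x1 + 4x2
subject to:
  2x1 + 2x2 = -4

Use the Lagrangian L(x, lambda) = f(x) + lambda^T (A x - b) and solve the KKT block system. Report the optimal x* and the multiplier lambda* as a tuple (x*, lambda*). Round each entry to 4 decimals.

Form the Lagrangian:
  L(x, lambda) = (1/2) x^T Q x + c^T x + lambda^T (A x - b)
Stationarity (grad_x L = 0): Q x + c + A^T lambda = 0.
Primal feasibility: A x = b.

This gives the KKT block system:
  [ Q   A^T ] [ x     ]   [-c ]
  [ A    0  ] [ lambda ] = [ b ]

Solving the linear system:
  x*      = (-0.3125, -1.6875)
  lambda* = (1.0625)
  f(x*)   = -0.7812

x* = (-0.3125, -1.6875), lambda* = (1.0625)


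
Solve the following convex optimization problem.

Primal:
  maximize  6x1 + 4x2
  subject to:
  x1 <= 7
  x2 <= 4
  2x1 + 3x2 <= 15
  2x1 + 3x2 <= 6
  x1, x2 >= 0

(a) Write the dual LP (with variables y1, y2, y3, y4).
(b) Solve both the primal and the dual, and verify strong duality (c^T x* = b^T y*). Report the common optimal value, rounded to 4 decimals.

The standard primal-dual pair for 'max c^T x s.t. A x <= b, x >= 0' is:
  Dual:  min b^T y  s.t.  A^T y >= c,  y >= 0.

So the dual LP is:
  minimize  7y1 + 4y2 + 15y3 + 6y4
  subject to:
    y1 + 2y3 + 2y4 >= 6
    y2 + 3y3 + 3y4 >= 4
    y1, y2, y3, y4 >= 0

Solving the primal: x* = (3, 0).
  primal value c^T x* = 18.
Solving the dual: y* = (0, 0, 0, 3).
  dual value b^T y* = 18.
Strong duality: c^T x* = b^T y*. Confirmed.

18


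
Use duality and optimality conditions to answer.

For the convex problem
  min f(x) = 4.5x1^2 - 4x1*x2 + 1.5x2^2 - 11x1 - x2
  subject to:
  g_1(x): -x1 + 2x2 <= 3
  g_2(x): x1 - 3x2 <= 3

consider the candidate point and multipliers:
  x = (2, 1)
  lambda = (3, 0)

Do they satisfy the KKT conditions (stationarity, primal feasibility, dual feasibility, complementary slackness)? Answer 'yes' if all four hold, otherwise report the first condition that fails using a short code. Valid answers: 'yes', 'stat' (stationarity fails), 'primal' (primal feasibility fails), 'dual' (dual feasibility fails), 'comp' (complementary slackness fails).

Gradient of f: grad f(x) = Q x + c = (3, -6)
Constraint values g_i(x) = a_i^T x - b_i:
  g_1((2, 1)) = -3
  g_2((2, 1)) = -4
Stationarity residual: grad f(x) + sum_i lambda_i a_i = (0, 0)
  -> stationarity OK
Primal feasibility (all g_i <= 0): OK
Dual feasibility (all lambda_i >= 0): OK
Complementary slackness (lambda_i * g_i(x) = 0 for all i): FAILS

Verdict: the first failing condition is complementary_slackness -> comp.

comp


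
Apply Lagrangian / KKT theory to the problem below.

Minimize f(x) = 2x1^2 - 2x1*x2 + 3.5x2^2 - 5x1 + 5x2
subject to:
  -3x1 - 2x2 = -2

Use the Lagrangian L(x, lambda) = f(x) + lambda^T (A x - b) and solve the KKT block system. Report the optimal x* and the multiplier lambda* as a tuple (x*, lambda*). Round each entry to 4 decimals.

Form the Lagrangian:
  L(x, lambda) = (1/2) x^T Q x + c^T x + lambda^T (A x - b)
Stationarity (grad_x L = 0): Q x + c + A^T lambda = 0.
Primal feasibility: A x = b.

This gives the KKT block system:
  [ Q   A^T ] [ x     ]   [-c ]
  [ A    0  ] [ lambda ] = [ b ]

Solving the linear system:
  x*      = (0.9709, -0.4563)
  lambda* = (-0.068)
  f(x*)   = -3.6359

x* = (0.9709, -0.4563), lambda* = (-0.068)


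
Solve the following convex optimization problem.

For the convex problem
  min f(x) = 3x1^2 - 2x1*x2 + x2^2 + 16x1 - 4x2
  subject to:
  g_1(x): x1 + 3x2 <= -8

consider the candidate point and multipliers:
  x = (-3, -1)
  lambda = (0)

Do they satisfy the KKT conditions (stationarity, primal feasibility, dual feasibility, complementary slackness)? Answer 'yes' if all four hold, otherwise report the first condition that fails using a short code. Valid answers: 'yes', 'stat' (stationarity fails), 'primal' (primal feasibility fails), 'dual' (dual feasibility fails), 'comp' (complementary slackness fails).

Gradient of f: grad f(x) = Q x + c = (0, 0)
Constraint values g_i(x) = a_i^T x - b_i:
  g_1((-3, -1)) = 2
Stationarity residual: grad f(x) + sum_i lambda_i a_i = (0, 0)
  -> stationarity OK
Primal feasibility (all g_i <= 0): FAILS
Dual feasibility (all lambda_i >= 0): OK
Complementary slackness (lambda_i * g_i(x) = 0 for all i): OK

Verdict: the first failing condition is primal_feasibility -> primal.

primal


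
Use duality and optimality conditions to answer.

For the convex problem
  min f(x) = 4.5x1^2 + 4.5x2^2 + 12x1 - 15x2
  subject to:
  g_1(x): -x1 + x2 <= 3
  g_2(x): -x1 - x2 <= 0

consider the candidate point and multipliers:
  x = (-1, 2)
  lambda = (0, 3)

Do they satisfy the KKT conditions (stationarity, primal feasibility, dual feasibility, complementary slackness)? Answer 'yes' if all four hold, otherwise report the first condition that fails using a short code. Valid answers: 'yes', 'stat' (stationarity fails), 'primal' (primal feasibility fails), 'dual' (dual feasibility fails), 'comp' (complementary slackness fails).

Gradient of f: grad f(x) = Q x + c = (3, 3)
Constraint values g_i(x) = a_i^T x - b_i:
  g_1((-1, 2)) = 0
  g_2((-1, 2)) = -1
Stationarity residual: grad f(x) + sum_i lambda_i a_i = (0, 0)
  -> stationarity OK
Primal feasibility (all g_i <= 0): OK
Dual feasibility (all lambda_i >= 0): OK
Complementary slackness (lambda_i * g_i(x) = 0 for all i): FAILS

Verdict: the first failing condition is complementary_slackness -> comp.

comp


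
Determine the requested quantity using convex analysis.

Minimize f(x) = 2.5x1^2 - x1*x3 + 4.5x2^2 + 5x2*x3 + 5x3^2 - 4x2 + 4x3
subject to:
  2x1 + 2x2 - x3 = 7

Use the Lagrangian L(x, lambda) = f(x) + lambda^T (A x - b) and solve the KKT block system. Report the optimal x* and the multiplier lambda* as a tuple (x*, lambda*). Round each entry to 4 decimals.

Form the Lagrangian:
  L(x, lambda) = (1/2) x^T Q x + c^T x + lambda^T (A x - b)
Stationarity (grad_x L = 0): Q x + c + A^T lambda = 0.
Primal feasibility: A x = b.

This gives the KKT block system:
  [ Q   A^T ] [ x     ]   [-c ]
  [ A    0  ] [ lambda ] = [ b ]

Solving the linear system:
  x*      = (0.7943, 1.9257, -1.56)
  lambda* = (-2.7657)
  f(x*)   = 2.7086

x* = (0.7943, 1.9257, -1.56), lambda* = (-2.7657)


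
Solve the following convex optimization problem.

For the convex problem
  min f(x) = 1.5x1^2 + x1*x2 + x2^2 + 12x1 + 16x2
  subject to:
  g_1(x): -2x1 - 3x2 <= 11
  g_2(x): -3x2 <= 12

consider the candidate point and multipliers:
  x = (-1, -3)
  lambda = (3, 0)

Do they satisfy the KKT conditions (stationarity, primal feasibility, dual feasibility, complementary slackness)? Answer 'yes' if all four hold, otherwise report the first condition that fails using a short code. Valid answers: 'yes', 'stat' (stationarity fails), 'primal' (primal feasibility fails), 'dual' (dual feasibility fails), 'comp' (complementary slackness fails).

Gradient of f: grad f(x) = Q x + c = (6, 9)
Constraint values g_i(x) = a_i^T x - b_i:
  g_1((-1, -3)) = 0
  g_2((-1, -3)) = -3
Stationarity residual: grad f(x) + sum_i lambda_i a_i = (0, 0)
  -> stationarity OK
Primal feasibility (all g_i <= 0): OK
Dual feasibility (all lambda_i >= 0): OK
Complementary slackness (lambda_i * g_i(x) = 0 for all i): OK

Verdict: yes, KKT holds.

yes


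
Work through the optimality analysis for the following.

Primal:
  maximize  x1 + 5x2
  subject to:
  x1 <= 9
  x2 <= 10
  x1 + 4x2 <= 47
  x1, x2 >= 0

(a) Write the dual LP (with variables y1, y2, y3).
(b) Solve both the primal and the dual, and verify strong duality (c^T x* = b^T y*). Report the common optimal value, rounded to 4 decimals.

The standard primal-dual pair for 'max c^T x s.t. A x <= b, x >= 0' is:
  Dual:  min b^T y  s.t.  A^T y >= c,  y >= 0.

So the dual LP is:
  minimize  9y1 + 10y2 + 47y3
  subject to:
    y1 + y3 >= 1
    y2 + 4y3 >= 5
    y1, y2, y3 >= 0

Solving the primal: x* = (7, 10).
  primal value c^T x* = 57.
Solving the dual: y* = (0, 1, 1).
  dual value b^T y* = 57.
Strong duality: c^T x* = b^T y*. Confirmed.

57


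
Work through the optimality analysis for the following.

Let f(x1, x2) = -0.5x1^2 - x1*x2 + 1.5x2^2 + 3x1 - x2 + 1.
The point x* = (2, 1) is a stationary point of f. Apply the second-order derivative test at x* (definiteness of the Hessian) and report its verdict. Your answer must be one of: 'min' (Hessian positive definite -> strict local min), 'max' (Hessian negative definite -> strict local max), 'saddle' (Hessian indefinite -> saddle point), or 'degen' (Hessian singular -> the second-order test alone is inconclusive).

Compute the Hessian H = grad^2 f:
  H = [[-1, -1], [-1, 3]]
Verify stationarity: grad f(x*) = H x* + g = (0, 0).
Eigenvalues of H: -1.2361, 3.2361.
Eigenvalues have mixed signs, so H is indefinite -> x* is a saddle point.

saddle


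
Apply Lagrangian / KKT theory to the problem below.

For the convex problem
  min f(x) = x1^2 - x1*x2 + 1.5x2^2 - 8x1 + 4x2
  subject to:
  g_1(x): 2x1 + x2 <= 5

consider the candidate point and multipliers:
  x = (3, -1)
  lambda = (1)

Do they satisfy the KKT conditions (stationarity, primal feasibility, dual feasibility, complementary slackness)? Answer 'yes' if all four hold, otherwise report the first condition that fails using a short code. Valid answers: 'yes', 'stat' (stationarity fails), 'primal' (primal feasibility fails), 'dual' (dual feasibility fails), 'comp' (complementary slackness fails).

Gradient of f: grad f(x) = Q x + c = (-1, -2)
Constraint values g_i(x) = a_i^T x - b_i:
  g_1((3, -1)) = 0
Stationarity residual: grad f(x) + sum_i lambda_i a_i = (1, -1)
  -> stationarity FAILS
Primal feasibility (all g_i <= 0): OK
Dual feasibility (all lambda_i >= 0): OK
Complementary slackness (lambda_i * g_i(x) = 0 for all i): OK

Verdict: the first failing condition is stationarity -> stat.

stat


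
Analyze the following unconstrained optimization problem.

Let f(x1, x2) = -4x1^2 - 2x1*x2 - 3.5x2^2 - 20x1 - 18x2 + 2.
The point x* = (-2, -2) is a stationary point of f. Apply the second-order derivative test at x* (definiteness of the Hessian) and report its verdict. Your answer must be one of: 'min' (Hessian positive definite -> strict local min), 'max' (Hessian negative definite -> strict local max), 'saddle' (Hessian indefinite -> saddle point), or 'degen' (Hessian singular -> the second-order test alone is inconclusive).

Compute the Hessian H = grad^2 f:
  H = [[-8, -2], [-2, -7]]
Verify stationarity: grad f(x*) = H x* + g = (0, 0).
Eigenvalues of H: -9.5616, -5.4384.
Both eigenvalues < 0, so H is negative definite -> x* is a strict local max.

max


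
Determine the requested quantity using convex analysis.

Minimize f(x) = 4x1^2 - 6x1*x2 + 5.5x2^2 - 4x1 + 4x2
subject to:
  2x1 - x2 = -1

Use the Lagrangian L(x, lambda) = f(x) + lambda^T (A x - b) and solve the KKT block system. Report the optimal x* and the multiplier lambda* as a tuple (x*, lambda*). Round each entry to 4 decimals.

Form the Lagrangian:
  L(x, lambda) = (1/2) x^T Q x + c^T x + lambda^T (A x - b)
Stationarity (grad_x L = 0): Q x + c + A^T lambda = 0.
Primal feasibility: A x = b.

This gives the KKT block system:
  [ Q   A^T ] [ x     ]   [-c ]
  [ A    0  ] [ lambda ] = [ b ]

Solving the linear system:
  x*      = (-0.7143, -0.4286)
  lambda* = (3.5714)
  f(x*)   = 2.3571

x* = (-0.7143, -0.4286), lambda* = (3.5714)


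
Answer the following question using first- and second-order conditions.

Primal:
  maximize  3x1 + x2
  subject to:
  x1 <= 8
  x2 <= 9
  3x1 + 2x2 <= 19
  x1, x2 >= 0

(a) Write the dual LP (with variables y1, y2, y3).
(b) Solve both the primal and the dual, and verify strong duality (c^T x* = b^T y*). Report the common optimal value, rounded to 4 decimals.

The standard primal-dual pair for 'max c^T x s.t. A x <= b, x >= 0' is:
  Dual:  min b^T y  s.t.  A^T y >= c,  y >= 0.

So the dual LP is:
  minimize  8y1 + 9y2 + 19y3
  subject to:
    y1 + 3y3 >= 3
    y2 + 2y3 >= 1
    y1, y2, y3 >= 0

Solving the primal: x* = (6.3333, 0).
  primal value c^T x* = 19.
Solving the dual: y* = (0, 0, 1).
  dual value b^T y* = 19.
Strong duality: c^T x* = b^T y*. Confirmed.

19


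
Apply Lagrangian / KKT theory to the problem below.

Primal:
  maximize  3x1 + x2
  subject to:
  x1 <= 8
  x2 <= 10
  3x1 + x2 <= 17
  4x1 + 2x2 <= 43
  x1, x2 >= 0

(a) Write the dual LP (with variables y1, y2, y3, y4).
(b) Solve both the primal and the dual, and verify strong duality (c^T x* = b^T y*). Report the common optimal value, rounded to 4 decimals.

The standard primal-dual pair for 'max c^T x s.t. A x <= b, x >= 0' is:
  Dual:  min b^T y  s.t.  A^T y >= c,  y >= 0.

So the dual LP is:
  minimize  8y1 + 10y2 + 17y3 + 43y4
  subject to:
    y1 + 3y3 + 4y4 >= 3
    y2 + y3 + 2y4 >= 1
    y1, y2, y3, y4 >= 0

Solving the primal: x* = (5.6667, 0).
  primal value c^T x* = 17.
Solving the dual: y* = (0, 0, 1, 0).
  dual value b^T y* = 17.
Strong duality: c^T x* = b^T y*. Confirmed.

17


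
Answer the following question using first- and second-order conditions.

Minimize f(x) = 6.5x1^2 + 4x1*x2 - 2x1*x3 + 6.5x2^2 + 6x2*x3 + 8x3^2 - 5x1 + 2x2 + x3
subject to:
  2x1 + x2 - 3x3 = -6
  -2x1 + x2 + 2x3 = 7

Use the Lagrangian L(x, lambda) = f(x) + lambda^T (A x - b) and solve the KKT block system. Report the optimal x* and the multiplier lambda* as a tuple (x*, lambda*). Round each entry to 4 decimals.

Form the Lagrangian:
  L(x, lambda) = (1/2) x^T Q x + c^T x + lambda^T (A x - b)
Stationarity (grad_x L = 0): Q x + c + A^T lambda = 0.
Primal feasibility: A x = b.

This gives the KKT block system:
  [ Q   A^T ] [ x     ]   [-c ]
  [ A    0  ] [ lambda ] = [ b ]

Solving the linear system:
  x*      = (-1.9246, 1.0302, 1.0604)
  lambda* = (-0.0233, -14.0329)
  f(x*)   = 55.417

x* = (-1.9246, 1.0302, 1.0604), lambda* = (-0.0233, -14.0329)


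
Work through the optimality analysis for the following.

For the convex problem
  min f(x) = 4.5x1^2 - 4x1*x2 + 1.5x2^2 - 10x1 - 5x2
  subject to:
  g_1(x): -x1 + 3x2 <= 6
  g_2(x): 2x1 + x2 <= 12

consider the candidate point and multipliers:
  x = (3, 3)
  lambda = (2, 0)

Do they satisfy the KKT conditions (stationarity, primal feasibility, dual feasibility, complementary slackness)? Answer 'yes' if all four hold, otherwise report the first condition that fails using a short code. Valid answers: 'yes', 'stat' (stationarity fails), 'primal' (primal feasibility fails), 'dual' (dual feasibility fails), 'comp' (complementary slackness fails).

Gradient of f: grad f(x) = Q x + c = (5, -8)
Constraint values g_i(x) = a_i^T x - b_i:
  g_1((3, 3)) = 0
  g_2((3, 3)) = -3
Stationarity residual: grad f(x) + sum_i lambda_i a_i = (3, -2)
  -> stationarity FAILS
Primal feasibility (all g_i <= 0): OK
Dual feasibility (all lambda_i >= 0): OK
Complementary slackness (lambda_i * g_i(x) = 0 for all i): OK

Verdict: the first failing condition is stationarity -> stat.

stat


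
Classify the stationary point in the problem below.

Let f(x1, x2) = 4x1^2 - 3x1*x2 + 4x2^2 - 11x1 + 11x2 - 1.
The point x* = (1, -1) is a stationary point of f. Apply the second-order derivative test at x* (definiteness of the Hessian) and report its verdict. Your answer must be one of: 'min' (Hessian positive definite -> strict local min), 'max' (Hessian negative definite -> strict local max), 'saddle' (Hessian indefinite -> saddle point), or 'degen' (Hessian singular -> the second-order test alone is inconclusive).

Compute the Hessian H = grad^2 f:
  H = [[8, -3], [-3, 8]]
Verify stationarity: grad f(x*) = H x* + g = (0, 0).
Eigenvalues of H: 5, 11.
Both eigenvalues > 0, so H is positive definite -> x* is a strict local min.

min


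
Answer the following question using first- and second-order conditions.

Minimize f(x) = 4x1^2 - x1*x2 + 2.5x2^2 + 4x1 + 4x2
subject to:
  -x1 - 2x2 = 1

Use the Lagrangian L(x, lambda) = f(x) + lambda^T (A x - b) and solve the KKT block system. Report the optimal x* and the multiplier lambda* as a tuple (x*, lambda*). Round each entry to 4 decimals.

Form the Lagrangian:
  L(x, lambda) = (1/2) x^T Q x + c^T x + lambda^T (A x - b)
Stationarity (grad_x L = 0): Q x + c + A^T lambda = 0.
Primal feasibility: A x = b.

This gives the KKT block system:
  [ Q   A^T ] [ x     ]   [-c ]
  [ A    0  ] [ lambda ] = [ b ]

Solving the linear system:
  x*      = (-0.3659, -0.3171)
  lambda* = (1.3902)
  f(x*)   = -2.061

x* = (-0.3659, -0.3171), lambda* = (1.3902)


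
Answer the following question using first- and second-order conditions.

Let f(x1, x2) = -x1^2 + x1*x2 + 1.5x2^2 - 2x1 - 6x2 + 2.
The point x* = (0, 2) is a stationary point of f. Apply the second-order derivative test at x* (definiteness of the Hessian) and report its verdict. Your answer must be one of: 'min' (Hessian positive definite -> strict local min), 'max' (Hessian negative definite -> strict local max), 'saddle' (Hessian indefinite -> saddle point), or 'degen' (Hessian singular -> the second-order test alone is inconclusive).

Compute the Hessian H = grad^2 f:
  H = [[-2, 1], [1, 3]]
Verify stationarity: grad f(x*) = H x* + g = (0, 0).
Eigenvalues of H: -2.1926, 3.1926.
Eigenvalues have mixed signs, so H is indefinite -> x* is a saddle point.

saddle


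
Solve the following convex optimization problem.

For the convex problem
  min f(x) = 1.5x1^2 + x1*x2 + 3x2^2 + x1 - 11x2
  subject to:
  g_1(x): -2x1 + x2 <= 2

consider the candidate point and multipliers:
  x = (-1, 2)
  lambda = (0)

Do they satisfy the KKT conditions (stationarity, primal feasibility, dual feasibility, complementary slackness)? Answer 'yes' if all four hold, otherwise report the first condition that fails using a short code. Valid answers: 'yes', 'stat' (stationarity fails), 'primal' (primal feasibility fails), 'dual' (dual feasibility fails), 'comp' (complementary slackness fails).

Gradient of f: grad f(x) = Q x + c = (0, 0)
Constraint values g_i(x) = a_i^T x - b_i:
  g_1((-1, 2)) = 2
Stationarity residual: grad f(x) + sum_i lambda_i a_i = (0, 0)
  -> stationarity OK
Primal feasibility (all g_i <= 0): FAILS
Dual feasibility (all lambda_i >= 0): OK
Complementary slackness (lambda_i * g_i(x) = 0 for all i): OK

Verdict: the first failing condition is primal_feasibility -> primal.

primal


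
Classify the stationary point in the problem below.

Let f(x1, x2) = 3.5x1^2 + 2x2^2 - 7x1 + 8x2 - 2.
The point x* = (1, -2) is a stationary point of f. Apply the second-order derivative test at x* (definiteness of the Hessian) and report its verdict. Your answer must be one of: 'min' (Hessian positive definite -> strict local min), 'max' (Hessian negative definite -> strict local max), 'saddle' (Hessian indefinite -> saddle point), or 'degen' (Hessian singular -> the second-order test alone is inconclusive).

Compute the Hessian H = grad^2 f:
  H = [[7, 0], [0, 4]]
Verify stationarity: grad f(x*) = H x* + g = (0, 0).
Eigenvalues of H: 4, 7.
Both eigenvalues > 0, so H is positive definite -> x* is a strict local min.

min


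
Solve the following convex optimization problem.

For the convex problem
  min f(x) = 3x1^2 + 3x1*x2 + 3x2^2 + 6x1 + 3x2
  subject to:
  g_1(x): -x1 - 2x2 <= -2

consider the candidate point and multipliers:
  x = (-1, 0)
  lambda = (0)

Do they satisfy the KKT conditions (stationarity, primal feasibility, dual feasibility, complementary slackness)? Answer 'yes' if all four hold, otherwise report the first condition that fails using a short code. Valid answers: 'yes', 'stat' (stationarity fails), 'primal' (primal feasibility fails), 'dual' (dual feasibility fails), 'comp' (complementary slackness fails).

Gradient of f: grad f(x) = Q x + c = (0, 0)
Constraint values g_i(x) = a_i^T x - b_i:
  g_1((-1, 0)) = 3
Stationarity residual: grad f(x) + sum_i lambda_i a_i = (0, 0)
  -> stationarity OK
Primal feasibility (all g_i <= 0): FAILS
Dual feasibility (all lambda_i >= 0): OK
Complementary slackness (lambda_i * g_i(x) = 0 for all i): OK

Verdict: the first failing condition is primal_feasibility -> primal.

primal


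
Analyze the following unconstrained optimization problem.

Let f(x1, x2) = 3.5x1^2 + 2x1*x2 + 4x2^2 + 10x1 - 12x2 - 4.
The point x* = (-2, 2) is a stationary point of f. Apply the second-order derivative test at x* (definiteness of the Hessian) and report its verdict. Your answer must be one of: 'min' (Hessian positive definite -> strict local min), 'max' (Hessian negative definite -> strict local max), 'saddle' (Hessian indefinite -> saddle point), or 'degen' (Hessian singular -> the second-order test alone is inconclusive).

Compute the Hessian H = grad^2 f:
  H = [[7, 2], [2, 8]]
Verify stationarity: grad f(x*) = H x* + g = (0, 0).
Eigenvalues of H: 5.4384, 9.5616.
Both eigenvalues > 0, so H is positive definite -> x* is a strict local min.

min


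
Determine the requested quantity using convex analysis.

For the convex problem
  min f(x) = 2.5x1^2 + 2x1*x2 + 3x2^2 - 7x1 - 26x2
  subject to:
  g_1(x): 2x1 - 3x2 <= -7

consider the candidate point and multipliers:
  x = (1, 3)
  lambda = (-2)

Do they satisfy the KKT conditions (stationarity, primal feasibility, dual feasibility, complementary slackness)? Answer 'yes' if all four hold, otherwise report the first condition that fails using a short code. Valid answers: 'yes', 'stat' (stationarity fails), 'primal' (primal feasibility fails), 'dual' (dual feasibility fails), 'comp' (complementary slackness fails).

Gradient of f: grad f(x) = Q x + c = (4, -6)
Constraint values g_i(x) = a_i^T x - b_i:
  g_1((1, 3)) = 0
Stationarity residual: grad f(x) + sum_i lambda_i a_i = (0, 0)
  -> stationarity OK
Primal feasibility (all g_i <= 0): OK
Dual feasibility (all lambda_i >= 0): FAILS
Complementary slackness (lambda_i * g_i(x) = 0 for all i): OK

Verdict: the first failing condition is dual_feasibility -> dual.

dual


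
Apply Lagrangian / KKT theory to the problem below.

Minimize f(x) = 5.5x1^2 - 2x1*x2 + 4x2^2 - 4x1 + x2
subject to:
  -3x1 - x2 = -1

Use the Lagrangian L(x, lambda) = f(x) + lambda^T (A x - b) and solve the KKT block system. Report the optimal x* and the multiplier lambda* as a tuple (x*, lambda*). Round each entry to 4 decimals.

Form the Lagrangian:
  L(x, lambda) = (1/2) x^T Q x + c^T x + lambda^T (A x - b)
Stationarity (grad_x L = 0): Q x + c + A^T lambda = 0.
Primal feasibility: A x = b.

This gives the KKT block system:
  [ Q   A^T ] [ x     ]   [-c ]
  [ A    0  ] [ lambda ] = [ b ]

Solving the linear system:
  x*      = (0.3474, -0.0421)
  lambda* = (-0.0316)
  f(x*)   = -0.7316

x* = (0.3474, -0.0421), lambda* = (-0.0316)


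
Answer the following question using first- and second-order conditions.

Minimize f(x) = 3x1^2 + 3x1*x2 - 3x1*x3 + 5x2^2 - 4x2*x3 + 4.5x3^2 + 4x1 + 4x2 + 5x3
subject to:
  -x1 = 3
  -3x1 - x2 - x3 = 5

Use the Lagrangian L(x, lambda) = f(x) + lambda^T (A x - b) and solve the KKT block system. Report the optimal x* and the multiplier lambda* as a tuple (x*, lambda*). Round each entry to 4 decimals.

Form the Lagrangian:
  L(x, lambda) = (1/2) x^T Q x + c^T x + lambda^T (A x - b)
Stationarity (grad_x L = 0): Q x + c + A^T lambda = 0.
Primal feasibility: A x = b.

This gives the KKT block system:
  [ Q   A^T ] [ x     ]   [-c ]
  [ A    0  ] [ lambda ] = [ b ]

Solving the linear system:
  x*      = (-3, 2.6296, 1.3704)
  lambda* = (-57.6667, 15.8148)
  f(x*)   = 49.6481

x* = (-3, 2.6296, 1.3704), lambda* = (-57.6667, 15.8148)


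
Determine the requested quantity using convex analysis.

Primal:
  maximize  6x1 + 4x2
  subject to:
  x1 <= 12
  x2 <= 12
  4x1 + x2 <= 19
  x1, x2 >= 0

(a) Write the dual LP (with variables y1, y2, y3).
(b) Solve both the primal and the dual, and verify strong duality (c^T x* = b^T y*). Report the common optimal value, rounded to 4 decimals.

The standard primal-dual pair for 'max c^T x s.t. A x <= b, x >= 0' is:
  Dual:  min b^T y  s.t.  A^T y >= c,  y >= 0.

So the dual LP is:
  minimize  12y1 + 12y2 + 19y3
  subject to:
    y1 + 4y3 >= 6
    y2 + y3 >= 4
    y1, y2, y3 >= 0

Solving the primal: x* = (1.75, 12).
  primal value c^T x* = 58.5.
Solving the dual: y* = (0, 2.5, 1.5).
  dual value b^T y* = 58.5.
Strong duality: c^T x* = b^T y*. Confirmed.

58.5


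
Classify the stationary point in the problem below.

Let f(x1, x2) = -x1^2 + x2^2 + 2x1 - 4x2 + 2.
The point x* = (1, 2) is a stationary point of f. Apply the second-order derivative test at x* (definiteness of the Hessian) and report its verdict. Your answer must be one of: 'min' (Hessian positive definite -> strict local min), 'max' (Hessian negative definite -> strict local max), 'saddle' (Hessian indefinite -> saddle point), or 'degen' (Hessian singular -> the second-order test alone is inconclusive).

Compute the Hessian H = grad^2 f:
  H = [[-2, 0], [0, 2]]
Verify stationarity: grad f(x*) = H x* + g = (0, 0).
Eigenvalues of H: -2, 2.
Eigenvalues have mixed signs, so H is indefinite -> x* is a saddle point.

saddle


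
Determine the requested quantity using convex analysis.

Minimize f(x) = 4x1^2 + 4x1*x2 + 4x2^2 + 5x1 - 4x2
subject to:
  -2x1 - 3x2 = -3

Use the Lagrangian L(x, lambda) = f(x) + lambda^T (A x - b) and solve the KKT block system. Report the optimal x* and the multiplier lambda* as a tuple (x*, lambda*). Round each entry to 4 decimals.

Form the Lagrangian:
  L(x, lambda) = (1/2) x^T Q x + c^T x + lambda^T (A x - b)
Stationarity (grad_x L = 0): Q x + c + A^T lambda = 0.
Primal feasibility: A x = b.

This gives the KKT block system:
  [ Q   A^T ] [ x     ]   [-c ]
  [ A    0  ] [ lambda ] = [ b ]

Solving the linear system:
  x*      = (-1.0179, 1.6786)
  lambda* = (1.7857)
  f(x*)   = -3.2232

x* = (-1.0179, 1.6786), lambda* = (1.7857)


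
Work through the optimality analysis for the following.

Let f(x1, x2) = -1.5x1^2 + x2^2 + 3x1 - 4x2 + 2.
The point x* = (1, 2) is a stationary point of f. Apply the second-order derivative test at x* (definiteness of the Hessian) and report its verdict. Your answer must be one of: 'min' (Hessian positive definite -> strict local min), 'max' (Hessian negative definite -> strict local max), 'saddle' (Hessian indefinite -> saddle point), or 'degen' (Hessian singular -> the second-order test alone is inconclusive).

Compute the Hessian H = grad^2 f:
  H = [[-3, 0], [0, 2]]
Verify stationarity: grad f(x*) = H x* + g = (0, 0).
Eigenvalues of H: -3, 2.
Eigenvalues have mixed signs, so H is indefinite -> x* is a saddle point.

saddle


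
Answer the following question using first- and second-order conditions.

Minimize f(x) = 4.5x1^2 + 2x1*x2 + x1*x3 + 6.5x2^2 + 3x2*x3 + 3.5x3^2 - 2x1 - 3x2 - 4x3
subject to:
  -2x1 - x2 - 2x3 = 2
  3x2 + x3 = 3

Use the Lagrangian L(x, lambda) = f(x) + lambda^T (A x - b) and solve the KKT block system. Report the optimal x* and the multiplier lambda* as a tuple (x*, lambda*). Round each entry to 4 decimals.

Form the Lagrangian:
  L(x, lambda) = (1/2) x^T Q x + c^T x + lambda^T (A x - b)
Stationarity (grad_x L = 0): Q x + c + A^T lambda = 0.
Primal feasibility: A x = b.

This gives the KKT block system:
  [ Q   A^T ] [ x     ]   [-c ]
  [ A    0  ] [ lambda ] = [ b ]

Solving the linear system:
  x*      = (-1.0595, 1.1762, -0.5286)
  lambda* = (-4.8558, -4.4805)
  f(x*)   = 11.9291

x* = (-1.0595, 1.1762, -0.5286), lambda* = (-4.8558, -4.4805)


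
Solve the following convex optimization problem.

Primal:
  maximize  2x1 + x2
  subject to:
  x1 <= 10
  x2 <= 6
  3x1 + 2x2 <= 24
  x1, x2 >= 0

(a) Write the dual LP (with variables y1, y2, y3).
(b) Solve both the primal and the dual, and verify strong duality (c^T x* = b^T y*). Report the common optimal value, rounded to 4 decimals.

The standard primal-dual pair for 'max c^T x s.t. A x <= b, x >= 0' is:
  Dual:  min b^T y  s.t.  A^T y >= c,  y >= 0.

So the dual LP is:
  minimize  10y1 + 6y2 + 24y3
  subject to:
    y1 + 3y3 >= 2
    y2 + 2y3 >= 1
    y1, y2, y3 >= 0

Solving the primal: x* = (8, 0).
  primal value c^T x* = 16.
Solving the dual: y* = (0, 0, 0.6667).
  dual value b^T y* = 16.
Strong duality: c^T x* = b^T y*. Confirmed.

16


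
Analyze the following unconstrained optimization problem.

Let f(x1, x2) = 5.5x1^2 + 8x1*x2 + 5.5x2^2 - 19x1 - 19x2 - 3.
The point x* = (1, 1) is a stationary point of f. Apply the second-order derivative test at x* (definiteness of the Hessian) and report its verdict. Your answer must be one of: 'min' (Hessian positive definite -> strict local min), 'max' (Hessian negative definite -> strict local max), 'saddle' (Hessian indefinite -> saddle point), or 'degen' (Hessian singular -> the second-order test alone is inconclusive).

Compute the Hessian H = grad^2 f:
  H = [[11, 8], [8, 11]]
Verify stationarity: grad f(x*) = H x* + g = (0, 0).
Eigenvalues of H: 3, 19.
Both eigenvalues > 0, so H is positive definite -> x* is a strict local min.

min


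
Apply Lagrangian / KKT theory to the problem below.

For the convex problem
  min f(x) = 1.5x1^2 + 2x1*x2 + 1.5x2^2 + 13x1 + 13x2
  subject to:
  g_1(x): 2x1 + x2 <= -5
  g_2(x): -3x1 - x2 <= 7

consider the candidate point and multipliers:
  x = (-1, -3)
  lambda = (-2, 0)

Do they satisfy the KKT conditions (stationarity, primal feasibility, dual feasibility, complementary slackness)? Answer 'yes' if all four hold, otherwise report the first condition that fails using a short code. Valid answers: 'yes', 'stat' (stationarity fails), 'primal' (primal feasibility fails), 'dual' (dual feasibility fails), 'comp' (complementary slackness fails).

Gradient of f: grad f(x) = Q x + c = (4, 2)
Constraint values g_i(x) = a_i^T x - b_i:
  g_1((-1, -3)) = 0
  g_2((-1, -3)) = -1
Stationarity residual: grad f(x) + sum_i lambda_i a_i = (0, 0)
  -> stationarity OK
Primal feasibility (all g_i <= 0): OK
Dual feasibility (all lambda_i >= 0): FAILS
Complementary slackness (lambda_i * g_i(x) = 0 for all i): OK

Verdict: the first failing condition is dual_feasibility -> dual.

dual


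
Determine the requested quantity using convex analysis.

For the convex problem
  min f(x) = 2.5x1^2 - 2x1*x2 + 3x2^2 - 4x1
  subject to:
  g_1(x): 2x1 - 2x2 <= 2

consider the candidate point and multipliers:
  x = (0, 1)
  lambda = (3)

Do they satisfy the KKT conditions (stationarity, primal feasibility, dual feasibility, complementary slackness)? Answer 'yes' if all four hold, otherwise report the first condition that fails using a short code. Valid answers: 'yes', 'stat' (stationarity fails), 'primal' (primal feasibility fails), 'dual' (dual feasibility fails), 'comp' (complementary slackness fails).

Gradient of f: grad f(x) = Q x + c = (-6, 6)
Constraint values g_i(x) = a_i^T x - b_i:
  g_1((0, 1)) = -4
Stationarity residual: grad f(x) + sum_i lambda_i a_i = (0, 0)
  -> stationarity OK
Primal feasibility (all g_i <= 0): OK
Dual feasibility (all lambda_i >= 0): OK
Complementary slackness (lambda_i * g_i(x) = 0 for all i): FAILS

Verdict: the first failing condition is complementary_slackness -> comp.

comp


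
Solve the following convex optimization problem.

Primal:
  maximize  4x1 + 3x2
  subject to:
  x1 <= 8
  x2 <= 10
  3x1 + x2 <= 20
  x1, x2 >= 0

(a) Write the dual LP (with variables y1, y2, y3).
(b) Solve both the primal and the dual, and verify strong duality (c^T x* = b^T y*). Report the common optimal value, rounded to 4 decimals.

The standard primal-dual pair for 'max c^T x s.t. A x <= b, x >= 0' is:
  Dual:  min b^T y  s.t.  A^T y >= c,  y >= 0.

So the dual LP is:
  minimize  8y1 + 10y2 + 20y3
  subject to:
    y1 + 3y3 >= 4
    y2 + y3 >= 3
    y1, y2, y3 >= 0

Solving the primal: x* = (3.3333, 10).
  primal value c^T x* = 43.3333.
Solving the dual: y* = (0, 1.6667, 1.3333).
  dual value b^T y* = 43.3333.
Strong duality: c^T x* = b^T y*. Confirmed.

43.3333


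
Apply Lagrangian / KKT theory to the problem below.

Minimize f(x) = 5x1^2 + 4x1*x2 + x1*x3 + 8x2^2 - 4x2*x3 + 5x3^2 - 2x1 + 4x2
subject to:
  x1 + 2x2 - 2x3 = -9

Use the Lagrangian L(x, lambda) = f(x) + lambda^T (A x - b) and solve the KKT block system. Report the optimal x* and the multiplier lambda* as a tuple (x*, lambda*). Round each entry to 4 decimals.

Form the Lagrangian:
  L(x, lambda) = (1/2) x^T Q x + c^T x + lambda^T (A x - b)
Stationarity (grad_x L = 0): Q x + c + A^T lambda = 0.
Primal feasibility: A x = b.

This gives the KKT block system:
  [ Q   A^T ] [ x     ]   [-c ]
  [ A    0  ] [ lambda ] = [ b ]

Solving the linear system:
  x*      = (-1.1285, -1.2207, 2.7151)
  lambda* = (15.4525)
  f(x*)   = 68.2235

x* = (-1.1285, -1.2207, 2.7151), lambda* = (15.4525)


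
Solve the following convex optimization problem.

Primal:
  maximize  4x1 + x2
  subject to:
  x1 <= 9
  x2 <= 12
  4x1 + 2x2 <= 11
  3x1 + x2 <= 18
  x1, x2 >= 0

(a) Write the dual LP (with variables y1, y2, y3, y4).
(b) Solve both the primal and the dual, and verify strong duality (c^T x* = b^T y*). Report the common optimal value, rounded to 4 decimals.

The standard primal-dual pair for 'max c^T x s.t. A x <= b, x >= 0' is:
  Dual:  min b^T y  s.t.  A^T y >= c,  y >= 0.

So the dual LP is:
  minimize  9y1 + 12y2 + 11y3 + 18y4
  subject to:
    y1 + 4y3 + 3y4 >= 4
    y2 + 2y3 + y4 >= 1
    y1, y2, y3, y4 >= 0

Solving the primal: x* = (2.75, 0).
  primal value c^T x* = 11.
Solving the dual: y* = (0, 0, 1, 0).
  dual value b^T y* = 11.
Strong duality: c^T x* = b^T y*. Confirmed.

11


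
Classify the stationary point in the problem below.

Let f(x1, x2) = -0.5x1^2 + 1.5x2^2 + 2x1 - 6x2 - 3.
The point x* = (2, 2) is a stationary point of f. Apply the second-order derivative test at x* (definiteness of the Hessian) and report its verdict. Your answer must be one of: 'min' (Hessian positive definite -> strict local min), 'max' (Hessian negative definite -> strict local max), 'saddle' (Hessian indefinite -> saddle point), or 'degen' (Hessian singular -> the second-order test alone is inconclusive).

Compute the Hessian H = grad^2 f:
  H = [[-1, 0], [0, 3]]
Verify stationarity: grad f(x*) = H x* + g = (0, 0).
Eigenvalues of H: -1, 3.
Eigenvalues have mixed signs, so H is indefinite -> x* is a saddle point.

saddle


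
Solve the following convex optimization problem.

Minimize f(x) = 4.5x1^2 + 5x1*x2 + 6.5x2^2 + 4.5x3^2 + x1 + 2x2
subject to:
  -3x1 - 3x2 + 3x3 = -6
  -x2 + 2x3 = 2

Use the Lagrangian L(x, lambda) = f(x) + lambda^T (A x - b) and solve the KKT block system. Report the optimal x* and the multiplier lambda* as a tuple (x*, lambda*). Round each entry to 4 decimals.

Form the Lagrangian:
  L(x, lambda) = (1/2) x^T Q x + c^T x + lambda^T (A x - b)
Stationarity (grad_x L = 0): Q x + c + A^T lambda = 0.
Primal feasibility: A x = b.

This gives the KKT block system:
  [ Q   A^T ] [ x     ]   [-c ]
  [ A    0  ] [ lambda ] = [ b ]

Solving the linear system:
  x*      = (3.3, -0.6, 0.7)
  lambda* = (9.2333, -17)
  f(x*)   = 45.75

x* = (3.3, -0.6, 0.7), lambda* = (9.2333, -17)


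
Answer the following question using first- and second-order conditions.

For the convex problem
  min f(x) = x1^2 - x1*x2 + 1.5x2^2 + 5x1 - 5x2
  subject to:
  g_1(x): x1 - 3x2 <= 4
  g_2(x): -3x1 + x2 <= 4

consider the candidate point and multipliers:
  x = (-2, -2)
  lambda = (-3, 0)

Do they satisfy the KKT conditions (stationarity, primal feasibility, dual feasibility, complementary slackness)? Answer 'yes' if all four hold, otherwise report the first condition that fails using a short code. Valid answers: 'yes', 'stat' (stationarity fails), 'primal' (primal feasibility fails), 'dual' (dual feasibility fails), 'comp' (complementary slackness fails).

Gradient of f: grad f(x) = Q x + c = (3, -9)
Constraint values g_i(x) = a_i^T x - b_i:
  g_1((-2, -2)) = 0
  g_2((-2, -2)) = 0
Stationarity residual: grad f(x) + sum_i lambda_i a_i = (0, 0)
  -> stationarity OK
Primal feasibility (all g_i <= 0): OK
Dual feasibility (all lambda_i >= 0): FAILS
Complementary slackness (lambda_i * g_i(x) = 0 for all i): OK

Verdict: the first failing condition is dual_feasibility -> dual.

dual


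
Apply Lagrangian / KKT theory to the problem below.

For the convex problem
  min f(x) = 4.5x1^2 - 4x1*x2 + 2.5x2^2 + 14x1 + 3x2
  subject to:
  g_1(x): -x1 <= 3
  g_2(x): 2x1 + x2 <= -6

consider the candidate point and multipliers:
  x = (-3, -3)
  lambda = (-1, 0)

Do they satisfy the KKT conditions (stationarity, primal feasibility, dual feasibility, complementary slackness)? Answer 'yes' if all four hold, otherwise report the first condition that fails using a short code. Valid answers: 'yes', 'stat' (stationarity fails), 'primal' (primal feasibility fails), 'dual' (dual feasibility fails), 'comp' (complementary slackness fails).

Gradient of f: grad f(x) = Q x + c = (-1, 0)
Constraint values g_i(x) = a_i^T x - b_i:
  g_1((-3, -3)) = 0
  g_2((-3, -3)) = -3
Stationarity residual: grad f(x) + sum_i lambda_i a_i = (0, 0)
  -> stationarity OK
Primal feasibility (all g_i <= 0): OK
Dual feasibility (all lambda_i >= 0): FAILS
Complementary slackness (lambda_i * g_i(x) = 0 for all i): OK

Verdict: the first failing condition is dual_feasibility -> dual.

dual


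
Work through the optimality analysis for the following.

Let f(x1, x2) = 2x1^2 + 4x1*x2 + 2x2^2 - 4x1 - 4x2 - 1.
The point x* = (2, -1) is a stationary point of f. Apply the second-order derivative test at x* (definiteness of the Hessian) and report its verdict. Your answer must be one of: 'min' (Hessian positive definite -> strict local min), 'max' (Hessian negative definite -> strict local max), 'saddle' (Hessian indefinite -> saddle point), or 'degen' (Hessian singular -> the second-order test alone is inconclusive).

Compute the Hessian H = grad^2 f:
  H = [[4, 4], [4, 4]]
Verify stationarity: grad f(x*) = H x* + g = (0, 0).
Eigenvalues of H: 0, 8.
H has a zero eigenvalue (singular; positive semidefinite but not definite), so H is neither positive definite, negative definite, nor indefinite. The second-order test alone is inconclusive -> degen.
(Indeed, f is constant along the null direction of H through x*, so x* is not a strict local extremum.)

degen


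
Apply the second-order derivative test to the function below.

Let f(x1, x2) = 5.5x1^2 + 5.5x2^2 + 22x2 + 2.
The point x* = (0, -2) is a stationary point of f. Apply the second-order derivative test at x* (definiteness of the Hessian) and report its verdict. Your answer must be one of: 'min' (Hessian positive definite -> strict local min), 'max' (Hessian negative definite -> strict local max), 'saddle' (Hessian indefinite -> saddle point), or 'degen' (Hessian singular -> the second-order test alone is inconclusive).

Compute the Hessian H = grad^2 f:
  H = [[11, 0], [0, 11]]
Verify stationarity: grad f(x*) = H x* + g = (0, 0).
Eigenvalues of H: 11, 11.
Both eigenvalues > 0, so H is positive definite -> x* is a strict local min.

min
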